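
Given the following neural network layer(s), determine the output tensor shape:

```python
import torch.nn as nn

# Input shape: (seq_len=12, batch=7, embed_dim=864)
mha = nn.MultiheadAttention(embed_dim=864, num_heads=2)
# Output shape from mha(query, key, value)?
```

Input: (12, 7, 864) -> Output: (12, 7, 864)

Answer: (12, 7, 864)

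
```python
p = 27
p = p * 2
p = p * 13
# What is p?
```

Trace:
`p = 27` → p = 27
`p = p * 2` → p = 54
`p = p * 13` → p = 702
So p = 702

Answer: 702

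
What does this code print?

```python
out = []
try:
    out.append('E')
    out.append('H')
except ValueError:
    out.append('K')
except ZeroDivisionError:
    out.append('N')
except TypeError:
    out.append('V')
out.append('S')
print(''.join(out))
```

Execution trace: 'E' (try body) → 'H' (try body, no exception) → 'S' (after the try/except). Output: EHS

Answer: EHS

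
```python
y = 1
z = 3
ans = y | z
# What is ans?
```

Trace:
`y = 1` → y = 1
`z = 3` → z = 3
`ans = y | z` → ans = 3
So ans = 3

Answer: 3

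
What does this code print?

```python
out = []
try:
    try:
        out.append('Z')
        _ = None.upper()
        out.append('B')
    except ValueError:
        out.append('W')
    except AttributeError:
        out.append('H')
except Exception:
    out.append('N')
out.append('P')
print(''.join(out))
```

Execution trace: 'Z' (inner try body) → 'H' (inner except AttributeError) → 'P' (after the try/except). Output: ZHP

Answer: ZHP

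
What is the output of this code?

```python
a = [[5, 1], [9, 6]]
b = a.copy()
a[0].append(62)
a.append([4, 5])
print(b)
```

Key concept: shallow copy with nested lists.
Step by step:
`a = [[5, 1], [9, 6]]` → a = [[5, 1], [9, 6]]
`b = a.copy()` → b = [[5, 1], [9, 6]]
`a[0].append(62)` → a = [[5, 1, 62], [9, 6]]; b = [[5, 1, 62], [9, 6]]
`a.append([4, 5])` → a = [[5, 1, 62], [9, 6], [4, 5]]
`print(b)` → prints [[5, 1, 62], [9, 6]]

Answer: [[5, 1, 62], [9, 6]]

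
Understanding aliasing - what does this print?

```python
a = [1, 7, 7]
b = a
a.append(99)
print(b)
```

Key concept: basic list aliasing.
Step by step:
`a = [1, 7, 7]` → a = [1, 7, 7]
`b = a` → b = [1, 7, 7] (same object as a)
`a.append(99)` → a = [1, 7, 7, 99] (same object as b); b = [1, 7, 7, 99] (same object as a)
`print(b)` → prints [1, 7, 7, 99]

Answer: [1, 7, 7, 99]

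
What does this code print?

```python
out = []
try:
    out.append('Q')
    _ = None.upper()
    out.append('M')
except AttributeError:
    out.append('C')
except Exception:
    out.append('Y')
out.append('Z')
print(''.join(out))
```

Execution trace: 'Q' (try body) → 'C' (except AttributeError) → 'Z' (after the try/except). Output: QCZ

Answer: QCZ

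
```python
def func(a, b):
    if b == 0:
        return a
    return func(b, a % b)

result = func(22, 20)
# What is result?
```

func(22, 20) -> func(20, 2) -> func(2, 0) -> 2

Answer: 2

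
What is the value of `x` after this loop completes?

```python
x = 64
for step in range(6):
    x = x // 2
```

Halve 6 times: 64 // 2^6 = 1
`x` takes the values: 64 → 32 → 16 → 8 → 4 → 2 → 1

Answer: 1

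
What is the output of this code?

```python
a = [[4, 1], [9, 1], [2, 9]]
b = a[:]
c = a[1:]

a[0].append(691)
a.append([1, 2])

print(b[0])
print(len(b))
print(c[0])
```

Key concept: slice with nested mutation.
Step by step:
`a = [[4, 1], [9, 1], [2, 9]]` → a = [[4, 1], [9, 1], [2, 9]]
`b = a[:]` → b = [[4, 1], [9, 1], [2, 9]]
`c = a[1:]` → c = [[9, 1], [2, 9]]
`a[0].append(691)` → a = [[4, 1, 691], [9, 1], [2, 9]]; b = [[4, 1, 691], [9, 1], [2, 9]]
`a.append([1, 2])` → a = [[4, 1, 691], [9, 1], [2, 9], [1, 2]]
`print(b[0])` → prints [4, 1, 691]
`print(len(b))` → prints 3
`print(c[0])` → prints [9, 1]

Answer:
[4, 1, 691]
3
[9, 1]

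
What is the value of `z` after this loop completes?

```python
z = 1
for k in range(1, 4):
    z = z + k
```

Start at 1, add 1 through 3
`z` takes the values: 1 → 2 → 4 → 7

Answer: 7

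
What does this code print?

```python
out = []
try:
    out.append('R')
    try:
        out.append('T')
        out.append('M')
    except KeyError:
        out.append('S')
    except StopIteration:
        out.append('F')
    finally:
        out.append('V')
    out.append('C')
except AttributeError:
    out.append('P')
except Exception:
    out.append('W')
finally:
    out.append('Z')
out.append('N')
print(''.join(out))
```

Execution trace: 'R' (try body) → 'T' (inner try body) → 'M' (inner try body, no exception) → 'V' (inner finally) → 'C' (try body, no exception) → 'Z' (finally) → 'N' (after the try/except). Output: RTMVCZN

Answer: RTMVCZN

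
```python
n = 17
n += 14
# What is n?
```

Trace:
`n = 17` → n = 17
`n += 14` → n = 31
So n = 31

Answer: 31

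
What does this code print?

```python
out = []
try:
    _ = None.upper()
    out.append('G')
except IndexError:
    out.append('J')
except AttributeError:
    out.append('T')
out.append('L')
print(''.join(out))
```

Execution trace: 'T' (except AttributeError) → 'L' (after the try/except). Output: TL

Answer: TL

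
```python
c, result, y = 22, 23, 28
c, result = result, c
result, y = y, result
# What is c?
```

Trace:
`c, result, y = 22, 23, 28` → c = 22; result = 23; y = 28
`c, result = result, c` → c = 23; result = 22
`result, y = y, result` → result = 28; y = 22
So c = 23

Answer: 23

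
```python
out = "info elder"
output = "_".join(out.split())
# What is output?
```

Trace:
`out = "info elder"` → out = 'info elder'
`output = "_".join(out.split())` → output = 'info_elder'
So output = 'info_elder'

Answer: 'info_elder'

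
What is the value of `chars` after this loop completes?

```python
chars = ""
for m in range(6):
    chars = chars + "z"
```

Repeat 'z' 6 times
`chars` takes the values: "" → "z" → "zz" → "zzz" → "zzzz" → "zzzzz" → "zzzzzz"

Answer: "zzzzzz"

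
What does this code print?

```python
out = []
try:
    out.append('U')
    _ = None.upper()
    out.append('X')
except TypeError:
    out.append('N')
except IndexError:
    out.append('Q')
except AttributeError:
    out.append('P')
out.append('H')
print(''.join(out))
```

Execution trace: 'U' (try body) → 'P' (except AttributeError) → 'H' (after the try/except). Output: UPH

Answer: UPH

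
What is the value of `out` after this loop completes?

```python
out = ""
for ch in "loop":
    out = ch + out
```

Reverse 'loop'
`out` takes the values: "" → "l" → "ol" → "ool" → "pool"

Answer: "pool"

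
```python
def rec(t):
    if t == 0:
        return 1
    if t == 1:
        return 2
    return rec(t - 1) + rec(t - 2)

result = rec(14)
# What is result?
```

Build up from base cases: rec(0)=1, rec(1)=2, rec(2)=3, rec(3)=5, rec(4)=8, rec(5)=13, rec(6)=21, ..., rec(14)=987

Answer: 987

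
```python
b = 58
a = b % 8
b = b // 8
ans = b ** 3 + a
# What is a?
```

Trace:
`b = 58` → b = 58
`a = b % 8` → a = 2
`b = b // 8` → b = 7
`ans = b ** 3 + a` → ans = 345
So a = 2

Answer: 2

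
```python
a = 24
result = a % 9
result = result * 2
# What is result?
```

Trace:
`a = 24` → a = 24
`result = a % 9` → result = 6
`result = result * 2` → result = 12
So result = 12

Answer: 12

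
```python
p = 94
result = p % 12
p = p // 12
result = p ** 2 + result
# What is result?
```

Trace:
`p = 94` → p = 94
`result = p % 12` → result = 10
`p = p // 12` → p = 7
`result = p ** 2 + result` → result = 59
So result = 59

Answer: 59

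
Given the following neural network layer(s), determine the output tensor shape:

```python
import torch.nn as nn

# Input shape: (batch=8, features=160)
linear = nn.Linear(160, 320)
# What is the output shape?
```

Input: (8, 160) -> Output: (8, 320)

Answer: (8, 320)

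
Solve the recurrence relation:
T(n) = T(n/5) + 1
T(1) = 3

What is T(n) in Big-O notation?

Each step divides n by 5 and adds 1. After log_5(n) steps we reach T(1)=3. So T(n) = 1·log_5(n) + 3 = O(log n).

Answer: O(log n)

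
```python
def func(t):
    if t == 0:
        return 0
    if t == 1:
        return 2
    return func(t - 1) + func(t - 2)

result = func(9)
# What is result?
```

Build up from base cases: func(0)=0, func(1)=2, func(2)=2, func(3)=4, func(4)=6, func(5)=10, func(6)=16, ..., func(9)=68

Answer: 68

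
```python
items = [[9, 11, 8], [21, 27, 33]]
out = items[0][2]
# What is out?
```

Trace:
`items = [[9, 11, 8], [21, 27, 33]]` → items = [[9, 11, 8], [21, 27, 33]]
`out = items[0][2]` → out = 8
So out = 8

Answer: 8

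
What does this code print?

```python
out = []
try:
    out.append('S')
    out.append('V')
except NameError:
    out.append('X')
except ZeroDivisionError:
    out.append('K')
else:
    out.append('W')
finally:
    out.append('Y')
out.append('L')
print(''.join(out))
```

Execution trace: 'S' (try body) → 'V' (try body, no exception) → 'W' (else) → 'Y' (finally) → 'L' (after the try/except). Output: SVWYL

Answer: SVWYL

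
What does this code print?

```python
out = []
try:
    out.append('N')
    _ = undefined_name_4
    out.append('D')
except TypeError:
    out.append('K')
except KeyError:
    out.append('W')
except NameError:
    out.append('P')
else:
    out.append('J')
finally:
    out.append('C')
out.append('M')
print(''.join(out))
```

Execution trace: 'N' (try body) → 'P' (except NameError) → 'C' (finally) → 'M' (after the try/except). Output: NPCM

Answer: NPCM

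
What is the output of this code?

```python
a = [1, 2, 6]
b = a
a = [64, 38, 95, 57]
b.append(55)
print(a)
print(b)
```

Key concept: rebinding vs mutation: a is rebound to a new list, b still points at the original.
Step by step:
`a = [1, 2, 6]` → a = [1, 2, 6]
`b = a` → b = [1, 2, 6] (same object as a)
`a = [64, 38, 95, 57]` → a = [64, 38, 95, 57]
`b.append(55)` → b = [1, 2, 6, 55]
`print(a)` → prints [64, 38, 95, 57]
`print(b)` → prints [1, 2, 6, 55]

Answer:
[64, 38, 95, 57]
[1, 2, 6, 55]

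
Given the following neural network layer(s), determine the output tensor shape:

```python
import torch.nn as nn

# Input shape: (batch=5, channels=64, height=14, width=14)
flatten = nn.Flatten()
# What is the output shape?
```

Input: (5, 64, 14, 14) -> Output: (5, 12544)

Answer: (5, 12544)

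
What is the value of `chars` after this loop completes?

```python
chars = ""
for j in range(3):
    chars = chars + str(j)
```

Concatenate digits 0 to 2
`chars` takes the values: "" → "0" → "01" → "012"

Answer: "012"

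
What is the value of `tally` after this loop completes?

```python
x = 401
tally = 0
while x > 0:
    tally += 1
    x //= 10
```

Count digits by repeated division by 10
`tally` takes the values: 0 → 1 → 2 → 3

Answer: 3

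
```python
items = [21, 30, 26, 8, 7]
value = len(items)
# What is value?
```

Trace:
`items = [21, 30, 26, 8, 7]` → items = [21, 30, 26, 8, 7]
`value = len(items)` → value = 5
So value = 5

Answer: 5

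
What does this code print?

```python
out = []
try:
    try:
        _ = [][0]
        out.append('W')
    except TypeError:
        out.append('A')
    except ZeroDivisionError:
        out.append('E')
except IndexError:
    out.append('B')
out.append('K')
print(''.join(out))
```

Execution trace: 'B' (outer except IndexError) → 'K' (after the try/except). Output: BK

Answer: BK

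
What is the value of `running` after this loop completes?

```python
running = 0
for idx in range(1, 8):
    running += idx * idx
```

Sum of squares 1² to 7² = 140
`running` takes the values: 0 → 1 → 5 → 14 → 30 → 55 → 91 → 140

Answer: 140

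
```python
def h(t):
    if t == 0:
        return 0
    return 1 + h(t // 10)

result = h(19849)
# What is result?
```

Count of digits of 19849: 5

Answer: 5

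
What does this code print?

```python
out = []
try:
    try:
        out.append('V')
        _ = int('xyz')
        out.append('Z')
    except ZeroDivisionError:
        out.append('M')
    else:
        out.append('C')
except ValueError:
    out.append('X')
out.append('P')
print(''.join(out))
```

Execution trace: 'V' (try body) → 'X' (outer except ValueError) → 'P' (after the try/except). Output: VXP

Answer: VXP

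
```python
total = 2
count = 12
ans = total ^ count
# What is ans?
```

Trace:
`total = 2` → total = 2
`count = 12` → count = 12
`ans = total ^ count` → ans = 14
So ans = 14

Answer: 14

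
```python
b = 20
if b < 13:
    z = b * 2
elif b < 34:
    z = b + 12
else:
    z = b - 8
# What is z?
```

Trace:
`b = 20` → b = 20
`if b < 13: ...` → b < 13 is False, b < 34 is True → z = 32
So z = 32

Answer: 32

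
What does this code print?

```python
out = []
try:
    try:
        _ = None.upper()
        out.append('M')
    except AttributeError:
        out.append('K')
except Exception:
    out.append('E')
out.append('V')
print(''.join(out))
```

Execution trace: 'K' (inner except AttributeError) → 'V' (after the try/except). Output: KV

Answer: KV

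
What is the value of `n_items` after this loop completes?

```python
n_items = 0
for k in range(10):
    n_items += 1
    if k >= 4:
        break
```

Loop breaks when k reaches 4, n_items is 5
`n_items` takes the values: 0 → 1 → 2 → 3 → 4 → 5

Answer: 5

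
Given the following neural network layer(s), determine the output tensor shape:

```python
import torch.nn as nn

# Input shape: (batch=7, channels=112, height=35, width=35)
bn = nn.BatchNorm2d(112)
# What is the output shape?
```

Input: (7, 112, 35, 35) -> Output: (7, 112, 35, 35)

Answer: (7, 112, 35, 35)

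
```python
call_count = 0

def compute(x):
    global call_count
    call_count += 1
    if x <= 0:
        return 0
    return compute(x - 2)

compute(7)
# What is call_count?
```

Linear recursion stepping by 2: 5 calls from x=7 down to ≤0.

Answer: 5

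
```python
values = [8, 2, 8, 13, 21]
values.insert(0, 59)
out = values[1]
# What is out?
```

Trace:
`values = [8, 2, 8, 13, 21]` → values = [8, 2, 8, 13, 21]
`values.insert(0, 59)` → values = [59, 8, 2, 8, 13, 21]
`out = values[1]` → out = 8
So out = 8

Answer: 8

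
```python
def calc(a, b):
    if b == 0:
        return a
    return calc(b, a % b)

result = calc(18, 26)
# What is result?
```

calc(18, 26) -> calc(26, 18) -> calc(18, 8) -> calc(8, 2) -> calc(2, 0) -> 2

Answer: 2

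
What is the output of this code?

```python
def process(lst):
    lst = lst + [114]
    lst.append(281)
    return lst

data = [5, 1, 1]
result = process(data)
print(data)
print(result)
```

Key concept: rebinding parameter vs mutation.
Step by step:
`data = [5, 1, 1]` → data = [5, 1, 1]
`result = process(data)` → result = [5, 1, 1, 114, 281]
`print(data)` → prints [5, 1, 1]
`print(result)` → prints [5, 1, 1, 114, 281]

Answer:
[5, 1, 1]
[5, 1, 1, 114, 281]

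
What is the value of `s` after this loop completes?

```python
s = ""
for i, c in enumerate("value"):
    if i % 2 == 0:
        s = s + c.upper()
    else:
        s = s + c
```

Uppercase even positions in 'value'
`s` takes the values: "" → "V" → "Va" → "VaL" → "VaLu" → "VaLuE"

Answer: "VaLuE"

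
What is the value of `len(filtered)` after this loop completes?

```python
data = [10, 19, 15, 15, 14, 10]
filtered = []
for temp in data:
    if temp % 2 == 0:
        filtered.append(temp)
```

Count even numbers in [10, 19, 15, 15, 14, 10]
`filtered` takes the values: [] → [10] → [10, 14] → [10, 14, 10]
So `len(filtered)` = 3

Answer: 3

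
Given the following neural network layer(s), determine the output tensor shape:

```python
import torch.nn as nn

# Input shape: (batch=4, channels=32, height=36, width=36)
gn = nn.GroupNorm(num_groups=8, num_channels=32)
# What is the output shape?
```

Input: (4, 32, 36, 36) -> Output: (4, 32, 36, 36)

Answer: (4, 32, 36, 36)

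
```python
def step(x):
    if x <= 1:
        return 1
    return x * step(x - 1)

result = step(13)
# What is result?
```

step(13) = 13 * 12 * 11 * 10 * 9 * 8 * 7 * 6 * 5 * 4 * 3 * 2 * 1 = 6227020800

Answer: 6227020800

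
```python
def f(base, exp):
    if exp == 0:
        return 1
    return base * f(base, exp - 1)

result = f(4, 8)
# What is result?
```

f(4, 8) = 4 * 4 * 4 * 4 * 4 * 4 * 4 * 4 = 65536

Answer: 65536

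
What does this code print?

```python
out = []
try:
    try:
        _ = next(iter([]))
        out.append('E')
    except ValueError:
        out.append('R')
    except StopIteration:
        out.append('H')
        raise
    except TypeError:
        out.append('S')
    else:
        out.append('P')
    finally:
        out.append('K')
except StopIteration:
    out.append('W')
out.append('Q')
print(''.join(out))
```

Execution trace: 'H' (inner except StopIteration) → 'K' (inner finally) → 'W' (outer except StopIteration) → 'Q' (after the try/except). Output: HKWQ

Answer: HKWQ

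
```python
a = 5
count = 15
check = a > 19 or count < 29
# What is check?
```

Trace:
`a = 5` → a = 5
`count = 15` → count = 15
`check = a > 19 or count < 29` → check = True
So check = True

Answer: True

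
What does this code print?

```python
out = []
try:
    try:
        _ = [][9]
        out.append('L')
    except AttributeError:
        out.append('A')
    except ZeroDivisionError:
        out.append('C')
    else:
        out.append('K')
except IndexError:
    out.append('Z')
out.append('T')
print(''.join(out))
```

Execution trace: 'Z' (outer except IndexError) → 'T' (after the try/except). Output: ZT

Answer: ZT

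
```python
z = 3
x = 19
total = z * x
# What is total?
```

Trace:
`z = 3` → z = 3
`x = 19` → x = 19
`total = z * x` → total = 57
So total = 57

Answer: 57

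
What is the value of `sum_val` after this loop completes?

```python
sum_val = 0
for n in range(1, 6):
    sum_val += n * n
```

Sum of squares 1² to 5² = 55
`sum_val` takes the values: 0 → 1 → 5 → 14 → 30 → 55

Answer: 55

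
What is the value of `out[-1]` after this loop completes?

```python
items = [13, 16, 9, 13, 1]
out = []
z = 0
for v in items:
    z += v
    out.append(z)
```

Cumulative sum ends at 52
`out` takes the values: [] → [13] → [13, 29] → [13, 29, 38] → [13, 29, 38, 51] → [13, 29, 38, 51, 52]
So `out[-1]` = 52

Answer: 52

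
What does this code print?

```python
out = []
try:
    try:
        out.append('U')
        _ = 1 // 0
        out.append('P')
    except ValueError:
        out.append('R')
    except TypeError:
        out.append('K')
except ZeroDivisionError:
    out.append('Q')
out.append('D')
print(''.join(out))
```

Execution trace: 'U' (try body) → 'Q' (outer except ZeroDivisionError) → 'D' (after the try/except). Output: UQD

Answer: UQD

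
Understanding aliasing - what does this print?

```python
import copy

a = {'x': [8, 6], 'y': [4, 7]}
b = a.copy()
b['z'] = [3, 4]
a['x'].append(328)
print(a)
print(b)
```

Key concept: shallow copy of dict with mutable values.
Step by step:
`a = {'x': [8, 6], 'y': [4, 7]}` → a = {'x': [8, 6], 'y': [4, 7]}
`b = a.copy()` → b = {'x': [8, 6], 'y': [4, 7]}
`b['z'] = [3, 4]` → b = {'x': [8, 6], 'y': [4, 7], 'z': [3, 4]}
`a['x'].append(328)` → a = {'x': [8, 6, 328], 'y': [4, 7]}; b = {'x': [8, 6, 328], 'y': [4, 7], 'z': [3, 4]}
`print(a)` → prints {'x': [8, 6, 328], 'y': [4, 7]}
`print(b)` → prints {'x': [8, 6, 328], 'y': [4, 7], 'z': [3, 4]}

Answer:
{'x': [8, 6, 328], 'y': [4, 7]}
{'x': [8, 6, 328], 'y': [4, 7], 'z': [3, 4]}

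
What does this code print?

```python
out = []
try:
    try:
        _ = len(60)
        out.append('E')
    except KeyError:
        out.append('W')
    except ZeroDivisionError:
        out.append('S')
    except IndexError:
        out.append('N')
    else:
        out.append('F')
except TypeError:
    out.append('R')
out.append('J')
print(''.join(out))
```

Execution trace: 'R' (outer except TypeError) → 'J' (after the try/except). Output: RJ

Answer: RJ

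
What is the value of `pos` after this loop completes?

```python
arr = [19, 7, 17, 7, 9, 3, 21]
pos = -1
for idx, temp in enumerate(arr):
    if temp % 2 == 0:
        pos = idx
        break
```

First even number index in [19, 7, 17, 7, 9, 3, 21]
`pos` takes the values: -1

Answer: -1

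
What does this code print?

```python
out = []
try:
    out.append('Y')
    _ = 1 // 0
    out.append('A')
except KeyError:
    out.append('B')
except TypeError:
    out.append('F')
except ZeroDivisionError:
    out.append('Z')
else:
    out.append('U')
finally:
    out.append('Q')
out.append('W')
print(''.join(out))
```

Execution trace: 'Y' (try body) → 'Z' (except ZeroDivisionError) → 'Q' (finally) → 'W' (after the try/except). Output: YZQW

Answer: YZQW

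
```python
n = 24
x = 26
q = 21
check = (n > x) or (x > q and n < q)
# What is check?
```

Trace:
`n = 24` → n = 24
`x = 26` → x = 26
`q = 21` → q = 21
`check = (n > x) or (x > q and n < q)` → check = False
So check = False

Answer: False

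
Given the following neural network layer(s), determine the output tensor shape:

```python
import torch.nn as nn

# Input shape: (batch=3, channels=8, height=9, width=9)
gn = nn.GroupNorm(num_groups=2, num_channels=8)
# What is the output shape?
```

Input: (3, 8, 9, 9) -> Output: (3, 8, 9, 9)

Answer: (3, 8, 9, 9)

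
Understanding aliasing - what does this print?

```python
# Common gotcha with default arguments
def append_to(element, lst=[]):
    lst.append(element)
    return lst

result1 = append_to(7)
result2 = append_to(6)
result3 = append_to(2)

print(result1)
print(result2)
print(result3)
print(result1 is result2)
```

Key concept: mutable default argument gotcha.
Step by step:
`result1 = append_to(7)` → result1 = [7]
`result2 = append_to(6)` → result1 = [7, 6] (same object as result2); result2 = [7, 6] (same object as result1)
`result3 = append_to(2)` → result1 = [7, 6, 2] (same object as result2, result3); result2 = [7, 6, 2] (same object as result1, result3); result3 = [7, 6, 2] (same object as result1, result2)
`print(result1)` → prints [7, 6, 2]
`print(result2)` → prints [7, 6, 2]
`print(result3)` → prints [7, 6, 2]
`print(result1 is result2)` → prints True

Answer:
[7, 6, 2]
[7, 6, 2]
[7, 6, 2]
True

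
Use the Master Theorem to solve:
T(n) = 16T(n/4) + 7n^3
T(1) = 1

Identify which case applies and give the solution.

a=16, b=4, f(n)=7n^3. log_4(16) = 2. Since c=3 > 2 and the regularity condition holds (16(n/4)^3 = (16/4^3)n^3 with 16/4^3 < 1), Case 3 applies: T(n) = Θ(f(n)) = O(n^3).

Answer: O(n^3) - Case 3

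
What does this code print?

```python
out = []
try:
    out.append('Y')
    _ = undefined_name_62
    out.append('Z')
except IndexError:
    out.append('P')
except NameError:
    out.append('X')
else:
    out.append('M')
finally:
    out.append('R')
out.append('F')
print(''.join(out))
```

Execution trace: 'Y' (try body) → 'X' (except NameError) → 'R' (finally) → 'F' (after the try/except). Output: YXRF

Answer: YXRF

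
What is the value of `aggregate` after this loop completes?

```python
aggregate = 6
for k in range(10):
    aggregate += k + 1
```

Start at 6, add 1 to 10 = 61
`aggregate` takes the values: 6 → 7 → 9 → 12 → 16 → 21 → 27 → 34 → 42 → 51 → 61

Answer: 61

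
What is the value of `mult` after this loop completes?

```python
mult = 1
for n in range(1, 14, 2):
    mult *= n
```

Product of 1, 3, 5, ... up to 13
`mult` takes the values: 1 → 3 → 15 → 105 → 945 → 10395 → 135135

Answer: 135135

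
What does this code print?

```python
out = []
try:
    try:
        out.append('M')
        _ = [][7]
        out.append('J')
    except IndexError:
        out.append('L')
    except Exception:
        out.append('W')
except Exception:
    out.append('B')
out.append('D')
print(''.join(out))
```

Execution trace: 'M' (inner try body) → 'L' (inner except IndexError) → 'D' (after the try/except). Output: MLD

Answer: MLD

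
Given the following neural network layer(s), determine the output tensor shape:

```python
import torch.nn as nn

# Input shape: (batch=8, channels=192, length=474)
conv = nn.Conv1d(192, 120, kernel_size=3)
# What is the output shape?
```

Input: (8, 192, 474) -> Output: (8, 120, 472)

Answer: (8, 120, 472)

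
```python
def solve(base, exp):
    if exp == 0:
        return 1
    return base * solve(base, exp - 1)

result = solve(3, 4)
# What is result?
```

solve(3, 4) = 3 * 3 * 3 * 3 = 81

Answer: 81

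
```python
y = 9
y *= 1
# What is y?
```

Trace:
`y = 9` → y = 9
`y *= 1` → y = 9
So y = 9

Answer: 9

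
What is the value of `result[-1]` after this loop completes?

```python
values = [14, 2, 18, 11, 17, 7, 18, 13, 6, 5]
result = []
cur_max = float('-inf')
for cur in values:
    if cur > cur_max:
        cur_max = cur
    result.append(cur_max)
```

Running max ends at 18
`result` takes the values: [] → [14] → [14, 14] → [14, 14, 18] → [14, 14, 18, 18] → [14, 14, 18, 18, 18] → [14, 14, 18, 18, 18, 18] → [14, 14, 18, 18, 18, 18, 18] → [14, 14, 18, 18, 18, 18, 18, 18] → [14, 14, 18, 18, 18, 18, 18, 18, 18] → [14, 14, 18, 18, 18, 18, 18, 18, 18, 18]
So `result[-1]` = 18

Answer: 18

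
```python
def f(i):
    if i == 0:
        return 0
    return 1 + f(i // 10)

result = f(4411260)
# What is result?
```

Count of digits of 4411260: 7

Answer: 7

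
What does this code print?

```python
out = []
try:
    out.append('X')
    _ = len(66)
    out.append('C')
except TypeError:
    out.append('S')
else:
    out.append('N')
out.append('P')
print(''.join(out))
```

Execution trace: 'X' (try body) → 'S' (except TypeError) → 'P' (after the try/except). Output: XSP

Answer: XSP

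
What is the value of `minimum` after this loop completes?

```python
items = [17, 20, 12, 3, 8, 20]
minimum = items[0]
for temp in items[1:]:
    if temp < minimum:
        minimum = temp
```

Minimum of [17, 20, 12, 3, 8, 20]
`minimum` takes the values: 17 → 12 → 3

Answer: 3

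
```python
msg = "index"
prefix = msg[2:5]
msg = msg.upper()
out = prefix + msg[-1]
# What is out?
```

Trace:
`msg = "index"` → msg = 'index'
`prefix = msg[2:5]` → prefix = 'dex'
`msg = msg.upper()` → msg = 'INDEX'
`out = prefix + msg[-1]` → out = 'dexX'
So out = 'dexX'

Answer: 'dexX'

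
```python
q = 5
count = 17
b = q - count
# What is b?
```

Trace:
`q = 5` → q = 5
`count = 17` → count = 17
`b = q - count` → b = -12
So b = -12

Answer: -12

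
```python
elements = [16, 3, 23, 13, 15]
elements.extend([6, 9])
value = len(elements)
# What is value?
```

Trace:
`elements = [16, 3, 23, 13, 15]` → elements = [16, 3, 23, 13, 15]
`elements.extend([6, 9])` → elements = [16, 3, 23, 13, 15, 6, 9]
`value = len(elements)` → value = 7
So value = 7

Answer: 7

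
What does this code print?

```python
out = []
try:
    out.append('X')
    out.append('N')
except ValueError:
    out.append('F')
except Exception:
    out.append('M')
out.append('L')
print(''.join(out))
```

Execution trace: 'X' (try body) → 'N' (try body, no exception) → 'L' (after the try/except). Output: XNL

Answer: XNL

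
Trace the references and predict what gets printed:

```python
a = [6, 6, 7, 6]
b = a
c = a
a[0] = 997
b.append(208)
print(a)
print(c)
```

Key concept: multiple aliases.
Step by step:
`a = [6, 6, 7, 6]` → a = [6, 6, 7, 6]
`b = a` → b = [6, 6, 7, 6] (same object as a)
`c = a` → c = [6, 6, 7, 6] (same object as a, b)
`a[0] = 997` → a = [997, 6, 7, 6] (same object as b, c); b = [997, 6, 7, 6] (same object as a, c); c = [997, 6, 7, 6] (same object as a, b)
`b.append(208)` → a = [997, 6, 7, 6, 208] (same object as b, c); b = [997, 6, 7, 6, 208] (same object as a, c); c = [997, 6, 7, 6, 208] (same object as a, b)
`print(a)` → prints [997, 6, 7, 6, 208]
`print(c)` → prints [997, 6, 7, 6, 208]

Answer:
[997, 6, 7, 6, 208]
[997, 6, 7, 6, 208]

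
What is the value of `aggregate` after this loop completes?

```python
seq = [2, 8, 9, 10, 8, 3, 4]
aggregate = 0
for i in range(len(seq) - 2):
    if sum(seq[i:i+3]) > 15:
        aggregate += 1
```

Count windows with sum > 15
`aggregate` takes the values: 0 → 1 → 2 → 3 → 4

Answer: 4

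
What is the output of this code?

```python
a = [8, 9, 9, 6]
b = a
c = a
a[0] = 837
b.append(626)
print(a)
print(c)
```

Key concept: multiple aliases.
Step by step:
`a = [8, 9, 9, 6]` → a = [8, 9, 9, 6]
`b = a` → b = [8, 9, 9, 6] (same object as a)
`c = a` → c = [8, 9, 9, 6] (same object as a, b)
`a[0] = 837` → a = [837, 9, 9, 6] (same object as b, c); b = [837, 9, 9, 6] (same object as a, c); c = [837, 9, 9, 6] (same object as a, b)
`b.append(626)` → a = [837, 9, 9, 6, 626] (same object as b, c); b = [837, 9, 9, 6, 626] (same object as a, c); c = [837, 9, 9, 6, 626] (same object as a, b)
`print(a)` → prints [837, 9, 9, 6, 626]
`print(c)` → prints [837, 9, 9, 6, 626]

Answer:
[837, 9, 9, 6, 626]
[837, 9, 9, 6, 626]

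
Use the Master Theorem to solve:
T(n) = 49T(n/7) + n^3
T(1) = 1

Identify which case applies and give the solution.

a=49, b=7, f(n)=n^3. log_7(49) = 2. Since c=3 > 2 and the regularity condition holds (49(n/7)^3 = (49/7^3)n^3 with 49/7^3 < 1), Case 3 applies: T(n) = Θ(f(n)) = O(n^3).

Answer: O(n^3) - Case 3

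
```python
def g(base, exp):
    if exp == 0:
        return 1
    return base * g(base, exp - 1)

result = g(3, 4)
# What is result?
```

g(3, 4) = 3 * 3 * 3 * 3 = 81

Answer: 81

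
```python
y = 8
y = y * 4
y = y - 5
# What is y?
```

Trace:
`y = 8` → y = 8
`y = y * 4` → y = 32
`y = y - 5` → y = 27
So y = 27

Answer: 27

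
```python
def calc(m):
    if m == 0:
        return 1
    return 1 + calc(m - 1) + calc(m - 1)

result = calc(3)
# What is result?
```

calc(m) = 1 + 2·calc(m-1), calc(0)=1. Closed form: (1+1)·2^3 - 1 = 15.

Answer: 15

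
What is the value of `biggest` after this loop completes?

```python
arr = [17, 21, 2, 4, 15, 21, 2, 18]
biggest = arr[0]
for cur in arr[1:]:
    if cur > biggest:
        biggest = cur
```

Maximum of [17, 21, 2, 4, 15, 21, 2, 18]
`biggest` takes the values: 17 → 21

Answer: 21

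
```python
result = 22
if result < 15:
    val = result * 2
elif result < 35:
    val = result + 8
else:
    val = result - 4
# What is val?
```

Trace:
`result = 22` → result = 22
`if result < 15: ...` → result < 15 is False, result < 35 is True → val = 30
So val = 30

Answer: 30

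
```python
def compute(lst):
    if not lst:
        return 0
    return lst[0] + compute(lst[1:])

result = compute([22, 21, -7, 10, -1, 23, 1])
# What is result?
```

22 + 21 + (-7) + 10 + (-1) + 23 + 1 + 0 = 69

Answer: 69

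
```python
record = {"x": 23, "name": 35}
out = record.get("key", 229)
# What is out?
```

Trace:
`record = {"x": 23, "name": 35}` → record = {'x': 23, 'name': 35}
`out = record.get("key", 229)` → out = 229
So out = 229

Answer: 229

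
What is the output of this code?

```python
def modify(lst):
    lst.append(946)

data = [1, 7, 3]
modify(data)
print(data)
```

Key concept: function modifies passed list.
Step by step:
`data = [1, 7, 3]` → data = [1, 7, 3]
`modify(data)` → data = [1, 7, 3, 946]
`print(data)` → prints [1, 7, 3, 946]

Answer: [1, 7, 3, 946]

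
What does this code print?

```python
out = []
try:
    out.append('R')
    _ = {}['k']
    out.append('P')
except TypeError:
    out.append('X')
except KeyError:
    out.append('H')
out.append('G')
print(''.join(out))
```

Execution trace: 'R' (try body) → 'H' (except KeyError) → 'G' (after the try/except). Output: RHG

Answer: RHG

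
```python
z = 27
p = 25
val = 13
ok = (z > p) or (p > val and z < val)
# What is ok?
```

Trace:
`z = 27` → z = 27
`p = 25` → p = 25
`val = 13` → val = 13
`ok = (z > p) or (p > val and z < val)` → ok = True
So ok = True

Answer: True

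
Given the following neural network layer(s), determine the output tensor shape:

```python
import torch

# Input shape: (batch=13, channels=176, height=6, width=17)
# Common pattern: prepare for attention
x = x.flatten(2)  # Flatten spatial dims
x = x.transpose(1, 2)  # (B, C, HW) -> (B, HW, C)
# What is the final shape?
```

Input: (13, 176, 6, 17) -> after flatten(2): (13, 176, 102) -> Output: (13, 102, 176)

Answer: (13, 102, 176)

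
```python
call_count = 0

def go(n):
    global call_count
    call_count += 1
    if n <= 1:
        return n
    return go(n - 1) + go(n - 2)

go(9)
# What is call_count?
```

Calls(n) = 1 + Calls(n-1) + Calls(n-2); Calls(0)=Calls(1)=1. For n=9 this gives 109.

Answer: 109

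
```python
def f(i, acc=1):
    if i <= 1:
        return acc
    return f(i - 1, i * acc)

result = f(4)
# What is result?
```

Accumulator trace (n, acc): (4, 1) -> (3, 4) -> (2, 12) -> (1, 24) -> return 24

Answer: 24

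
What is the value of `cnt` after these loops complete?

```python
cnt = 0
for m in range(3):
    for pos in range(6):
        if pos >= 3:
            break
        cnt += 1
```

Inner breaks at 3, outer runs 3 times
`cnt` takes the values: 0 → 1 → 2 → 3 → 4 → 5 → 6 → 7 → 8 → 9

Answer: 9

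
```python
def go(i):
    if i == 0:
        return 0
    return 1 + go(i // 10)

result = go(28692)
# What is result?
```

Count of digits of 28692: 5

Answer: 5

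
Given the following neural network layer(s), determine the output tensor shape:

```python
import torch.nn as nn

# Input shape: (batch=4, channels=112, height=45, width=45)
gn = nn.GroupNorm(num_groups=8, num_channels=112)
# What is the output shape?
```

Input: (4, 112, 45, 45) -> Output: (4, 112, 45, 45)

Answer: (4, 112, 45, 45)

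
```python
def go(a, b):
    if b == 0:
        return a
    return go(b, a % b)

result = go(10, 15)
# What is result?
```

go(10, 15) -> go(15, 10) -> go(10, 5) -> go(5, 0) -> 5

Answer: 5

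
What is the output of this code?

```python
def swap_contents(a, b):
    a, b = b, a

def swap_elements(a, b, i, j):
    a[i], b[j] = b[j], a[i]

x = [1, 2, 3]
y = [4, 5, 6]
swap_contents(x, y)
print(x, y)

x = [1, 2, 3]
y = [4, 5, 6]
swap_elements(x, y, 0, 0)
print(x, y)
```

Key concept: parameter rebinding vs mutation.
Step by step:
`x = [1, 2, 3]` → x = [1, 2, 3]
`y = [4, 5, 6]` → y = [4, 5, 6]
`swap_contents(x, y)` → no visible change to tracked variables
`print(x, y)` → prints [1, 2, 3] [4, 5, 6]
`x = [1, 2, 3]` → x = [1, 2, 3]
`y = [4, 5, 6]` → y = [4, 5, 6]
`swap_elements(x, y, 0, 0)` → x = [4, 2, 3]; y = [1, 5, 6]
`print(x, y)` → prints [4, 2, 3] [1, 5, 6]

Answer:
[1, 2, 3] [4, 5, 6]
[4, 2, 3] [1, 5, 6]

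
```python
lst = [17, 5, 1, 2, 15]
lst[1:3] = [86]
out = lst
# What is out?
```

Trace:
`lst = [17, 5, 1, 2, 15]` → lst = [17, 5, 1, 2, 15]
`lst[1:3] = [86]` → lst = [17, 86, 2, 15]
`out = lst` → out = [17, 86, 2, 15]
So out = [17, 86, 2, 15]

Answer: [17, 86, 2, 15]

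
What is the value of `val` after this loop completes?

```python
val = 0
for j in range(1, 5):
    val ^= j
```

XOR of 1 to 4
`val` takes the values: 0 → 1 → 3 → 0 → 4

Answer: 4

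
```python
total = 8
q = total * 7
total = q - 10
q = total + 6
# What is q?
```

Trace:
`total = 8` → total = 8
`q = total * 7` → q = 56
`total = q - 10` → total = 46
`q = total + 6` → q = 52
So q = 52

Answer: 52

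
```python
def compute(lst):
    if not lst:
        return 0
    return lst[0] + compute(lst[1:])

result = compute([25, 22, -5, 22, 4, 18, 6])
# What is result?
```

25 + 22 + (-5) + 22 + 4 + 18 + 6 + 0 = 92

Answer: 92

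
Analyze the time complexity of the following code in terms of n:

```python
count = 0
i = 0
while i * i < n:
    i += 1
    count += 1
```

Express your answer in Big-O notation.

Each loop level contributes: √n. Multiplying the contributions gives O(√n).

Answer: O(√n)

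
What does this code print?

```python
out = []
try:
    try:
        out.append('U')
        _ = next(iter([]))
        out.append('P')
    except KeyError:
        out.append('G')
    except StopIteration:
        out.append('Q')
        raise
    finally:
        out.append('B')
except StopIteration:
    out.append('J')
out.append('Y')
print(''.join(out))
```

Execution trace: 'U' (inner try body) → 'Q' (inner except StopIteration) → 'B' (inner finally) → 'J' (outer except StopIteration) → 'Y' (after the try/except). Output: UQBJY

Answer: UQBJY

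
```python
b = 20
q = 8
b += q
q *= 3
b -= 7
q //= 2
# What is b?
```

Trace:
`b = 20` → b = 20
`q = 8` → q = 8
`b += q` → b = 28
`q *= 3` → q = 24
`b -= 7` → b = 21
`q //= 2` → q = 12
So b = 21

Answer: 21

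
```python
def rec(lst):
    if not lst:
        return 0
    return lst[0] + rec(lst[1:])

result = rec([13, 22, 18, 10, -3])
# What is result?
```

13 + 22 + 18 + 10 + (-3) + 0 = 60

Answer: 60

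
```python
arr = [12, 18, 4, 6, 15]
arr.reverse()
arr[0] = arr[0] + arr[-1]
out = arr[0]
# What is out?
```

Trace:
`arr = [12, 18, 4, 6, 15]` → arr = [12, 18, 4, 6, 15]
`arr.reverse()` → arr = [15, 6, 4, 18, 12]
`arr[0] = arr[0] + arr[-1]` → arr = [27, 6, 4, 18, 12]
`out = arr[0]` → out = 27
So out = 27

Answer: 27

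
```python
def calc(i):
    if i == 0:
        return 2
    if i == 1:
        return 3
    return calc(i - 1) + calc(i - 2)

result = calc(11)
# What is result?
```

Build up from base cases: calc(0)=2, calc(1)=3, calc(2)=5, calc(3)=8, calc(4)=13, calc(5)=21, calc(6)=34, ..., calc(11)=377

Answer: 377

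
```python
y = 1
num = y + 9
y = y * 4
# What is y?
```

Trace:
`y = 1` → y = 1
`num = y + 9` → num = 10
`y = y * 4` → y = 4
So y = 4

Answer: 4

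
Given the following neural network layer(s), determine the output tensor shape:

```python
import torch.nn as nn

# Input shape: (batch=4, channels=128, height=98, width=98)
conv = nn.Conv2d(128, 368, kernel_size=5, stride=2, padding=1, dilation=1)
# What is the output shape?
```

Input: (4, 128, 98, 98) -> Output: (4, 368, 48, 48)

Answer: (4, 368, 48, 48)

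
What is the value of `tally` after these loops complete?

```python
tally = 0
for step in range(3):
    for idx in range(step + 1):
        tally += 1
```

Triangle: 1 + 2 + ... + 3
`tally` takes the values: 0 → 1 → 2 → 3 → 4 → 5 → 6

Answer: 6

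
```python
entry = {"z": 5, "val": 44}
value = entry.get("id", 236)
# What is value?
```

Trace:
`entry = {"z": 5, "val": 44}` → entry = {'z': 5, 'val': 44}
`value = entry.get("id", 236)` → value = 236
So value = 236

Answer: 236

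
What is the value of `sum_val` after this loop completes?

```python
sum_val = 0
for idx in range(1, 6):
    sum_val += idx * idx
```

Sum of squares 1² to 5² = 55
`sum_val` takes the values: 0 → 1 → 5 → 14 → 30 → 55

Answer: 55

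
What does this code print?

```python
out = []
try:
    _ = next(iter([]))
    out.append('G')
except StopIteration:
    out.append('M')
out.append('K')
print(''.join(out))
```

Execution trace: 'M' (except StopIteration) → 'K' (after the try/except). Output: MK

Answer: MK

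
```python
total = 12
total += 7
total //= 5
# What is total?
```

Trace:
`total = 12` → total = 12
`total += 7` → total = 19
`total //= 5` → total = 3
So total = 3

Answer: 3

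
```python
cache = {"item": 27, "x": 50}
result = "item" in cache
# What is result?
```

Trace:
`cache = {"item": 27, "x": 50}` → cache = {'item': 27, 'x': 50}
`result = "item" in cache` → result = True
So result = True

Answer: True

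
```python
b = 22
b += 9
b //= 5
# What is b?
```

Trace:
`b = 22` → b = 22
`b += 9` → b = 31
`b //= 5` → b = 6
So b = 6

Answer: 6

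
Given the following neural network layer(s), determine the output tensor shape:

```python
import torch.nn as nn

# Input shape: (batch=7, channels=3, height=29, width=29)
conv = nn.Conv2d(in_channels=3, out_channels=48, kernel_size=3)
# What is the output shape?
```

Input: (7, 3, 29, 29) -> Output: (7, 48, 27, 27)

Answer: (7, 48, 27, 27)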